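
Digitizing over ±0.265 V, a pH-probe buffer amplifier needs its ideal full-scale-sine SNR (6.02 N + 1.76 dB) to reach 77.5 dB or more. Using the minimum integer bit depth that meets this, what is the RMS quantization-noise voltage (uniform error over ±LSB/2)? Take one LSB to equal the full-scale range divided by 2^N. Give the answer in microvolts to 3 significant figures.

18.7 µV

Span: 0.265 V − (-0.265 V) = 0.53 V.
6.02 N + 1.76 ≥ 77.5 gives N ≥ 12.581, so the minimum integer is 13.
LSB = 0.53 V / 2^13 = 64.697 µV.
σ_q = LSB/√12 = 64.697 µV/3.4641 = 18.7 µV.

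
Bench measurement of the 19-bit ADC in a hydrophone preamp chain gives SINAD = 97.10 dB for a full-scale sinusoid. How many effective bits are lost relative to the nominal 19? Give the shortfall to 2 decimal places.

Effective bits = (97.10 − 1.76)/6.02 = 15.8372.
Lost resolution: 19 − 15.8372 = 3.1628 bits.

3.16 bits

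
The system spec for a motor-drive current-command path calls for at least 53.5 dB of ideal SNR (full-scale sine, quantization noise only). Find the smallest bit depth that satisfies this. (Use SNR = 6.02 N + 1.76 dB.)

9 bits

N ≥ (53.5 − 1.76)/6.02 = 8.595 → N_min = 9.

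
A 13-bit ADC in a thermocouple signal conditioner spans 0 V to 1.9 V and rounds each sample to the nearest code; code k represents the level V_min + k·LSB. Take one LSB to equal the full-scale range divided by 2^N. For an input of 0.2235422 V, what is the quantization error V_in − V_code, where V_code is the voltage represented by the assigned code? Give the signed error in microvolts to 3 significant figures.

V_FS = 1.9 V. LSB = 1.9 V / 2^13 ≈ 231.9 µV.
Position in LSBs: (0.2235422 − (0)) × 8192/1.9 = 963.8198; rounding gives k = 964.
Reconstructed level: 0 + 964 × 1.9/8192 V = 0.2235839844 V.
Error = V_in − V_code = 0.2235422 − (0.2235839844) = −41.8 µV.

−41.8 µV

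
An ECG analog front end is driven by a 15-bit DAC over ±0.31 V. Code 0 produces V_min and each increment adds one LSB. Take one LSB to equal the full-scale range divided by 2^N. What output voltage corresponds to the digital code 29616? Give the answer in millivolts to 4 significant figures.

Span: 0.31 V − (-0.31 V) = 0.62 V. LSB = 0.62 V / 2^15.
V_out = -0.31 + 29616 × (0.62/32768) V
      = -0.31 V + 0.560361 V = 0.250361 V.

250.4 mV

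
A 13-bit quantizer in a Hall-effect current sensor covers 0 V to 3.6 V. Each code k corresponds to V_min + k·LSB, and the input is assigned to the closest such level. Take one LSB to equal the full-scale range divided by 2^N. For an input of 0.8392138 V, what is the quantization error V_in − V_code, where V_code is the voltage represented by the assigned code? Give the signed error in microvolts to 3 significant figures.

Span = 3.6 V. LSB = 3.6 V / 2^13 ≈ 439.5 µV.
Position in LSBs: (0.8392138 − (0)) × 8192/3.6 = 1909.6776; rounding gives k = 1910.
Reconstructed level: 0 + 1910 × 3.6/8192 V = 0.8393554688 V.
V_in − V_code = 0.8392138 − (0.8393554688) = −142 µV.

−142 µV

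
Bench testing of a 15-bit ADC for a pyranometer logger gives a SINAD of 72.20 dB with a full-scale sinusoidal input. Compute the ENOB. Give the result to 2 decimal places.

ENOB = (72.20 − 1.76)/6.02 = 11.7010 bits.

11.70 bits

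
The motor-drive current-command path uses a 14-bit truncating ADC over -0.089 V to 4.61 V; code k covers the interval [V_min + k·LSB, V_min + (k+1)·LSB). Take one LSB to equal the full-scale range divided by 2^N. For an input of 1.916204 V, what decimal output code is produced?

6991

The full-scale span is 4.61 − (-0.089) = 4.699 V. LSB = 4.699 V / 2^14 ≈ 286.8 µV.
V_in − V_min = 1.916204 − (-0.089) = 2.005204 V.
Divide by LSB: 2.005204 × 16384/4.699 = 6991.5434.
Truncating gives code 6991.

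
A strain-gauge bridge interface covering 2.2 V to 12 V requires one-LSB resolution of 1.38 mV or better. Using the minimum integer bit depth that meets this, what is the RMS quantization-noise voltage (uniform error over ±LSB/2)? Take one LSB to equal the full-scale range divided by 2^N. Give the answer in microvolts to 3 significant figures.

Span: 12 V − (2.2 V) = 9.8 V.
Levels needed ≥ 9.8/1.38 mV = 7101. 2^13 = 8192 suffices, so N_min = 13.
LSB = 9.8 V / 2^13 = 1.1963 mV.
σ_q = LSB/√12 = 1.1963 mV/3.4641 = 345 µV.

345 µV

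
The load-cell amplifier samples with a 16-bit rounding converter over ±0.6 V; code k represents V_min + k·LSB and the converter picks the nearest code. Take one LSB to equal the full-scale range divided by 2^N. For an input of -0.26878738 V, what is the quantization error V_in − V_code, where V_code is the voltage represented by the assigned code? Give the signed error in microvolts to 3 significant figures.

The full-scale span is 0.6 − (-0.6) = 1.2 V. LSB = 1.2 V / 2^16 ≈ 18.31 µV.
Position in LSBs: (-0.26878738 − (-0.6)) × 65536/1.2 = 18088.6252; rounding gives k = 18089.
V_code = -0.6 + (18089/65536) × 1.2 = -0.26878051758 V.
Error = V_in − V_code = -0.26878738 − (-0.26878051758) = −6.86 µV.

−6.86 µV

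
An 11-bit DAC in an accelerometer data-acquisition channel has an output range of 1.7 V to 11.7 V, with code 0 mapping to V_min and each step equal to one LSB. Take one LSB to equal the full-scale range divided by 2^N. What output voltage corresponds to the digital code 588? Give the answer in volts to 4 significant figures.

4.571 V

Full-scale range = 11.7 V − (1.7 V) = 10 V. LSB = 10 V / 2^11.
V_out = 1.7 + 588 × (10/2048) V
      = 1.7 V + 2.87109 V = 4.57109 V.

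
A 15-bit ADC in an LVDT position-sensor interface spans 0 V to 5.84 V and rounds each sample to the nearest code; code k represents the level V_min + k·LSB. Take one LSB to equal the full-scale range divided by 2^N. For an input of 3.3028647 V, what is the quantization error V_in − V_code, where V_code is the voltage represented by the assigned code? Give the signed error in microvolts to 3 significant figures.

+42.4 µV

Span = 5.84 V. LSB = 5.84 V / 2^15 ≈ 178.2 µV.
(3.3028647 − (0)) / LSB = 3.3028647 × 32768/5.84 = 18532.2381. Nearest integer: k = 18532.
V_code = 0 + (18532/32768) × 5.84 = 3.3028222656 V.
e = 3.3028647 − (3.3028222656) = +42.4 µV.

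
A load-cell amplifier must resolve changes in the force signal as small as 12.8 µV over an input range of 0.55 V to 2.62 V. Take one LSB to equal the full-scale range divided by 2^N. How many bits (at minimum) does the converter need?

18 bits

Full-scale range = 2.62 V − (0.55 V) = 2.07 V.
Need 2^N ≥ 2.07 V / 12.8 µV = 161700 → N_min = 18.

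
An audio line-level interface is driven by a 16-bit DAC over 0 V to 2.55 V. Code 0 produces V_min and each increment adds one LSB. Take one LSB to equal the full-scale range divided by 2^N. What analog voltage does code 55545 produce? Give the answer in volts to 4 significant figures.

2.161 V

Full-scale range = 2.55 V. LSB = 2.55 V / 2^16.
Output = V_min + (55545/65536) × range = 0 + 0.847549 × 2.55 V
      = 0 V + 2.16125 V = 2.16125 V.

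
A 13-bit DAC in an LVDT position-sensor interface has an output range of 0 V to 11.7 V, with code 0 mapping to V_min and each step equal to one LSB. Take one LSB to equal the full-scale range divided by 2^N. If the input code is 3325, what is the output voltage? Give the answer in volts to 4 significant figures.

Full-scale range = 11.7 V. LSB = 11.7 V / 2^13.
Output = V_min + (3325/8192) × range = 0 + 0.405884 × 11.7 V
      = 0 V + 4.74884 V = 4.74884 V.

4.749 V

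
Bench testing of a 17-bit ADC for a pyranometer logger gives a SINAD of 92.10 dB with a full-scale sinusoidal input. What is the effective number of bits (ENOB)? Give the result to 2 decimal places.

ENOB = (92.10 − 1.76)/6.02 = 15.0066 bits.

15.01 bits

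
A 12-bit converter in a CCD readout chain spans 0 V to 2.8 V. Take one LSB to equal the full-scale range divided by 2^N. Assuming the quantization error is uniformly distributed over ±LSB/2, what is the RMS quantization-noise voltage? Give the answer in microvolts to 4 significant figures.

V_FS = 2.8 V.
LSB = 2.8 V ÷ 2^12 = 2.8/4096 V = 0.683594 mV.
σ_q = LSB/√12 = 0.683594 mV/3.4641 = 197.3 µV.

197.3 µV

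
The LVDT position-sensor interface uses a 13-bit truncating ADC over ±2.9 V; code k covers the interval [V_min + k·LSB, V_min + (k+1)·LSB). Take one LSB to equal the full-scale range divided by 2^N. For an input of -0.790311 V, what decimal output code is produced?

Full-scale range = 2.9 V − (-2.9 V) = 5.8 V. LSB = 5.8 V / 2^13 ≈ 0.7080 mV.
code = ⌊(V_in − V_min)/LSB⌋ = ⌊(V_in − V_min) × 2^13 / range⌋
     = ⌊(-0.790311 − (-2.9)) × 8192 / 5.8⌋ = ⌊2.109689 × 8192/5.8⌋
     = ⌊2979.754⌋ = 2979.

2979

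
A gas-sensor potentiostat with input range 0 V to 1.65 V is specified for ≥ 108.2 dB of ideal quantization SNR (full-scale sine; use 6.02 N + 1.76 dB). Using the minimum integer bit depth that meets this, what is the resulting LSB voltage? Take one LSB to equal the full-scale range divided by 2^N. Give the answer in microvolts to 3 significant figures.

Full-scale range = 1.65 V.
N ≥ (108.2 − 1.76)/6.02 = 17.681 → N_min = 18.
One LSB is 1.65 V / 262144 = 6.29 µV.

6.29 µV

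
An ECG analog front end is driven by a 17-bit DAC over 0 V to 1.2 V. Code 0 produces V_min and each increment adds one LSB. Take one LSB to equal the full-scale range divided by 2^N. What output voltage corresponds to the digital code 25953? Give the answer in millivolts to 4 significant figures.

Full-scale range = 1.2 V. LSB = 1.2 V / 2^17.
Output = V_min + (25953/131072) × range = 0 + 0.198006 × 1.2 V
      = 0 V + 0.237607 V = 0.237607 V.

237.6 mV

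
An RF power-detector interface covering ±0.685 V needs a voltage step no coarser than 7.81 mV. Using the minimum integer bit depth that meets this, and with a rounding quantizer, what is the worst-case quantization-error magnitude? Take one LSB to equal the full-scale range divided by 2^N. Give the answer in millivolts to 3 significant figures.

2.68 mV

The full-scale span is 0.685 − (-0.685) = 1.37 V.
Levels needed ≥ 1.37/7.81 mV = 175.4. 2^8 = 256 suffices, so N_min = 8.
One LSB is 1.37 V / 256 = 5.3516 mV.
Max error for round-to-nearest is LSB/2 = 2.68 mV.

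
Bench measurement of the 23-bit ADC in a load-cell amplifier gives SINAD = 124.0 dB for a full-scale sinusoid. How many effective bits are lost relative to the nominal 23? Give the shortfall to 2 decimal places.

Effective bits = (124.0 − 1.76)/6.02 = 20.3056.
Shortfall = 23 − 20.3056 = 2.6944 bits.

2.69 bits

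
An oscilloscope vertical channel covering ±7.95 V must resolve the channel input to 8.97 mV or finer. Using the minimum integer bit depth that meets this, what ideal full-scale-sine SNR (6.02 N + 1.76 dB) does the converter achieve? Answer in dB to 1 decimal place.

68.0 dB

The full-scale span is 7.95 − (-7.95) = 15.9 V.
Required number of levels: 15.9/8.97 mV = 1772.6; smallest N with 2^N ≥ that is 11.
Ideal SNR at N = 11: 6.02·11 + 1.76 = 68.0 dB.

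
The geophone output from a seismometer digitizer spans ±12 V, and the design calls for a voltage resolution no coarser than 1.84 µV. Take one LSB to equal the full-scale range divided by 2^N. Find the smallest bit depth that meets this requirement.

24 bits

The full-scale span is 12 − (-12) = 24 V.
Required number of levels: 24/1.84 µV = 1.3043e7; smallest N with 2^N ≥ that is 24.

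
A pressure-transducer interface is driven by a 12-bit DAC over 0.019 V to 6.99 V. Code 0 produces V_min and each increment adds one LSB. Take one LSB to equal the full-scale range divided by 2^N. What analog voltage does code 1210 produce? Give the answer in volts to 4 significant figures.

2.078 V

Full-scale range = 6.99 V − (0.019 V) = 6.971 V. LSB = 6.971 V / 2^12.
Output = V_min + (1210/4096) × range = 0.019 + 0.295410 × 6.971 V
      = 0.019 + 2.05930 = 2.07830 V.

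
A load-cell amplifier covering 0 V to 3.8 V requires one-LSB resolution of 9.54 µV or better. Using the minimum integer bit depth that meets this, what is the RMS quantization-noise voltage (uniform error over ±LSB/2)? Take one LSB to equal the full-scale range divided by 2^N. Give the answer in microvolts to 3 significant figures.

Range is 3.8 V.
3.8 V / 9.54 µV = 398300. Since 2^18 = 262144 and 2^19 = 524288, N = 19.
LSB = 3.8 V ÷ 2^19 = 3.8/524288 V = 7.2479 µV.
σ_q = LSB/√12 = 7.2479 µV/3.4641 = 2.09 µV.

2.09 µV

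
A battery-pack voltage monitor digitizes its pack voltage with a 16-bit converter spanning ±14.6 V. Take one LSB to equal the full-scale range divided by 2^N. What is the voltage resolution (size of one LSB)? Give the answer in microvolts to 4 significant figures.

Range = 14.6 − (-14.6) = 29.2 V.
There are 2^16 = 65536 steps.
One LSB is 29.2 V / 65536 = 445.6 µV.

445.6 µV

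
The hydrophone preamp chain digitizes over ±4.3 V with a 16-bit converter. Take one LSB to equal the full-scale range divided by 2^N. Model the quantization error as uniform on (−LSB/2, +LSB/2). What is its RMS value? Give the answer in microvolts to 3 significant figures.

Range = 4.3 − (-4.3) = 8.6 V.
One LSB is 8.6 V / 65536 = 131.23 µV.
RMS of a uniform error over width LSB is LSB/√12 = 37.9 µV.

37.9 µV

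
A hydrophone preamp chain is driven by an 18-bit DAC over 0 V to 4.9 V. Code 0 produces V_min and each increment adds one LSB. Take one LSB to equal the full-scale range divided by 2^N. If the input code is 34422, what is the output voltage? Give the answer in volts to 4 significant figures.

V_FS = 4.9 V. LSB = 4.9 V / 2^18.
Output = V_min + (34422/262144) × range = 0 + 0.131310 × 4.9 V
      = 0 + 0.643417 = 0.643417 V.

0.6434 V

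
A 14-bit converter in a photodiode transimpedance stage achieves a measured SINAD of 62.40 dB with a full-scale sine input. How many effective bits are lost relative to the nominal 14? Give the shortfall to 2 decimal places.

3.93 bits

Effective bits = (62.40 − 1.76)/6.02 = 10.0731.
14 − 10.0731 = 3.93 bits below nominal.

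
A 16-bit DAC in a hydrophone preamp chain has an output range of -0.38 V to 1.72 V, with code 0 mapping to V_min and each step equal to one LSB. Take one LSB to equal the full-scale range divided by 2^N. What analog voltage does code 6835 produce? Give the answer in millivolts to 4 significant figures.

Full-scale range = 1.72 V − (-0.38 V) = 2.1 V. LSB = 2.1 V / 2^16.
Output = V_min + (6835/65536) × range = -0.38 + 0.104294 × 2.1 V
      = -0.38 V + 0.219017 V = -0.160983 V.

-161.0 mV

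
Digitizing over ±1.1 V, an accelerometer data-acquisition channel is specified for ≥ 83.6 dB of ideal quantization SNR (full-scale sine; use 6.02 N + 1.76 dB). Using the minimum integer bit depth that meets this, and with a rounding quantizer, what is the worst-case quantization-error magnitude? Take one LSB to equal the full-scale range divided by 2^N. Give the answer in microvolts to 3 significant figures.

67.1 µV

Full-scale range = 1.1 V − (-1.1 V) = 2.2 V.
N ≥ (83.6 − 1.76)/6.02 = 13.595 → N_min = 14.
One LSB is 2.2 V / 16384 = 134.28 µV.
Max error for round-to-nearest is LSB/2 = 67.1 µV.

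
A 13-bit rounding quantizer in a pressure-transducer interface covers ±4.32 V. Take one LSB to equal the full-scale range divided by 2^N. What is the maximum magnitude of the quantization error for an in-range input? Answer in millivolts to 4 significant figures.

0.5273 mV

Range = 4.32 − (-4.32) = 8.64 V.
Step size = 8.64/8192 V = 1.05469 mV.
|e|_max = LSB/2 = 0.5273 mV.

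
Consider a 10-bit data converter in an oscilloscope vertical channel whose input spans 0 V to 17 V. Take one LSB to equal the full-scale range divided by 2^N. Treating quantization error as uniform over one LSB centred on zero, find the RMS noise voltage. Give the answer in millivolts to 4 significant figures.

4.792 mV

V_FS = 17 V.
LSB = 17 V / 2^10 = 16.6016 mV.
RMS of a uniform error over width LSB is LSB/√12 = 4.792 mV.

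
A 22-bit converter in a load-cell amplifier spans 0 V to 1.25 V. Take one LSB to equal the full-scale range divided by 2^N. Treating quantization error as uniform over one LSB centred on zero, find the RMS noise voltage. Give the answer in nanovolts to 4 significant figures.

86.03 nV

Span = 1.25 V.
LSB = 1.25 V ÷ 2^22 = 1.25/4194304 V = 298.023 nV.
V_rms = LSB/√12 = 298.023 nV / √12 = 86.03 nV.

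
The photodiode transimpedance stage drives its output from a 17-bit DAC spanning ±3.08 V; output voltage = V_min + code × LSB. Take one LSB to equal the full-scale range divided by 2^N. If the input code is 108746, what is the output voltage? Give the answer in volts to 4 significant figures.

Span: 3.08 V − (-3.08 V) = 6.16 V. LSB = 6.16 V / 2^17.
V_out = -3.08 + 108746 × (6.16/131072) V
      = -3.08 V + 5.11074 V = 2.03074 V.

2.031 V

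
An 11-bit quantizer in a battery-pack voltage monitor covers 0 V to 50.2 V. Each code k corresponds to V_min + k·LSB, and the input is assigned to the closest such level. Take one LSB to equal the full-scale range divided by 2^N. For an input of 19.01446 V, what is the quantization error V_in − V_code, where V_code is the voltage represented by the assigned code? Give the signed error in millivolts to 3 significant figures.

Full-scale range = 50.2 V. LSB = 50.2 V / 2^11 ≈ 24.51 mV.
Position in LSBs: (19.01446 − (0)) × 2048/50.2 = 775.7294; rounding gives k = 776.
V_code = V_min + k × range/2^11 = 0 + 776 × 50.2/2048 = 19.02109375 V.
Error = V_in − V_code = 19.01446 − (19.02109375) = −6.63 mV.

−6.63 mV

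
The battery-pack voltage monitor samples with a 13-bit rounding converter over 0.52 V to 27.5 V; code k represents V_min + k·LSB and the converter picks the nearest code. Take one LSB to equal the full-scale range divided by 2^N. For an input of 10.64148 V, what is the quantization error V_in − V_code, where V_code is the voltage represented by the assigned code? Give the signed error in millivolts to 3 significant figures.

Full-scale range = 27.5 V − (0.52 V) = 26.98 V. LSB = 26.98 V / 2^13 ≈ 3.293 mV.
(V_in − V_min)/LSB = (10.64148 − (0.52)) × 8192/26.98 = 3073.2085 → nearest code k = 3073.
Reconstructed level: 0.52 + 3073 × 26.98/8192 V = 10.64079346 V.
e = 10.64148 − (10.64079346) = +0.687 mV.

+0.687 mV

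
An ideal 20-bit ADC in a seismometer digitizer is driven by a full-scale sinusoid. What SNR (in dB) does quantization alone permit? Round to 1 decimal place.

122.2 dB

6.02(20) + 1.76 = 120.40 + 1.76 = 122.16 dB.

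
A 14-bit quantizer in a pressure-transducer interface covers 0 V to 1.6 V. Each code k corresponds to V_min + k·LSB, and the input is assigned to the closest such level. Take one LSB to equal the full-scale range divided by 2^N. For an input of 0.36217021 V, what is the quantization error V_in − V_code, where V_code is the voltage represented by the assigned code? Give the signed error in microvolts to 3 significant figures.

−36.8 µV

V_FS = 1.6 V. LSB = 1.6 V / 2^14 ≈ 97.66 µV.
(0.36217021 − (0)) / LSB = 0.36217021 × 16384/1.6 = 3708.6230. Nearest integer: k = 3709.
V_code = 0 + (3709/16384) × 1.6 = 0.36220703125 V.
e = 0.36217021 − (0.36220703125) = −36.8 µV.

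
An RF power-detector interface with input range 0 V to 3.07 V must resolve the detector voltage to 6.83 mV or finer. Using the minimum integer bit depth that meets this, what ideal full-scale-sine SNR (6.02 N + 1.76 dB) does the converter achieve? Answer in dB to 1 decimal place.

V_FS = 3.07 V.
Required number of levels: 3.07/6.83 mV = 449.49; smallest N with 2^N ≥ that is 9.
SNR = 6.02 × 9 + 1.76 = 55.94 dB.

55.9 dB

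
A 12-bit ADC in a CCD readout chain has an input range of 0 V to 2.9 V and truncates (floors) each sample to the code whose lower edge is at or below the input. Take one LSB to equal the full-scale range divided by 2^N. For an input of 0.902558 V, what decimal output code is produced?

V_FS = 2.9 V. LSB = 2.9 V / 2^12 ≈ 0.7080 mV.
(V_in − V_min) × 2^12/range = (0.902558 − (0)) × 4096/2.9 = 1274.785.
Floor → code = 1274.

1274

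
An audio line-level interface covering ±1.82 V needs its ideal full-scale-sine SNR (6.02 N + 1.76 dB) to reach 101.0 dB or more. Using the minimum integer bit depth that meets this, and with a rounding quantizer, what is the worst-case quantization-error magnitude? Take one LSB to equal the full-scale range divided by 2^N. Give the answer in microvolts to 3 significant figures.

13.9 µV

Full-scale range = 1.82 V − (-1.82 V) = 3.64 V.
Solving 6.02 N ≥ 101.0 − 1.76: N ≥ 16.485. Round up → N = 17.
One LSB is 3.64 V / 131072 = 27.771 µV.
Max error for round-to-nearest is LSB/2 = 13.9 µV.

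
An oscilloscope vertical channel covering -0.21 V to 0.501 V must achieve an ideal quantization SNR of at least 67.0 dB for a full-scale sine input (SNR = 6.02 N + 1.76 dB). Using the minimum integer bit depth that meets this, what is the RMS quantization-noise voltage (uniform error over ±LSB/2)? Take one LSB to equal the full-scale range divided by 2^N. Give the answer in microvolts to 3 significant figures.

100 µV

Range = 0.501 − (-0.21) = 0.711 V.
Solving 6.02 N ≥ 67.0 − 1.76: N ≥ 10.837. Round up → N = 11.
LSB = 0.711 V / 2^11 = 347.17 µV.
RMS noise = LSB/√12 = 100 µV.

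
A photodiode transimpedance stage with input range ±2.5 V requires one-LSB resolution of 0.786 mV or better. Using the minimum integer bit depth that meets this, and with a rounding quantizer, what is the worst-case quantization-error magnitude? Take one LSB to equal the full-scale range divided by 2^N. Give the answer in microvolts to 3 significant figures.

305 µV

The full-scale span is 2.5 − (-2.5) = 5 V.
Levels needed ≥ 5/0.786 mV = 6361. 2^13 = 8192 suffices, so N_min = 13.
LSB = 5 V ÷ 2^13 = 5/8192 V = 0.61035 mV.
Max error for round-to-nearest is LSB/2 = 305 µV.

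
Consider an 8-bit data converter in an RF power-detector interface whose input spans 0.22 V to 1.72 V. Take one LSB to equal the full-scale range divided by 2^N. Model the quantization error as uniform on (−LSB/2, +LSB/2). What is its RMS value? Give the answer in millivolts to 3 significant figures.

1.69 mV

Range = 1.72 − (0.22) = 1.5 V.
One LSB is 1.5 V / 256 = 5.8594 mV.
For a uniform distribution on [−LSB/2, +LSB/2], V_rms = LSB/√12 = 5.8594 mV/3.4641 = 1.69 mV.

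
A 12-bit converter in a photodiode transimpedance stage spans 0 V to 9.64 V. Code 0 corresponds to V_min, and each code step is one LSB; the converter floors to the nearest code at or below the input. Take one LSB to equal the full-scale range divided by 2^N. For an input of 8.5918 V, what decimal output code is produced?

Full-scale range = 9.64 V. LSB = 9.64 V / 2^12 ≈ 2.354 mV.
V_in − V_min = 8.5918 − (0) = 8.5918 V.
Divide by LSB: 8.5918 × 4096/9.64 = 3650.6237.
Truncating gives code 3650.

3650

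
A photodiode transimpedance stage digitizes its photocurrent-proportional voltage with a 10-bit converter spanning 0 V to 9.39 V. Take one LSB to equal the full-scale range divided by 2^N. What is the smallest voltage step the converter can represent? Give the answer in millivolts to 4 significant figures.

9.170 mV

Span = 9.39 V.
Number of codes = 2^10 = 1024.
LSB = 9.39 V ÷ 2^10 = 9.39/1024 V = 9.170 mV.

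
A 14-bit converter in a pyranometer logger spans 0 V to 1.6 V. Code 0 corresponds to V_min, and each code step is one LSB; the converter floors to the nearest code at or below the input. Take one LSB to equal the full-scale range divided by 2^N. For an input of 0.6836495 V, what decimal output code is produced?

7000

V_FS = 1.6 V. LSB = 1.6 V / 2^14 ≈ 97.66 µV.
V_in − V_min = 0.6836495 − (0) = 0.6836495 V.
Divide by LSB: 0.6836495 × 16384/1.6 = 7000.5709.
Truncating gives code 7000.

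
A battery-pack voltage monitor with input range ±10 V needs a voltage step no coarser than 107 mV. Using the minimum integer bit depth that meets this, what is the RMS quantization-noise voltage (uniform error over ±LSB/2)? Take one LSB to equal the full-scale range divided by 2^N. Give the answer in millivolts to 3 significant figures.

22.6 mV

The full-scale span is 10 − (-10) = 20 V.
Required number of levels: 20/107 mV = 186.92; smallest N with 2^N ≥ that is 8.
LSB = 20 V ÷ 2^8 = 20/256 V = 78.125 mV.
σ_q = LSB/√12 = 78.125 mV/3.4641 = 22.6 mV.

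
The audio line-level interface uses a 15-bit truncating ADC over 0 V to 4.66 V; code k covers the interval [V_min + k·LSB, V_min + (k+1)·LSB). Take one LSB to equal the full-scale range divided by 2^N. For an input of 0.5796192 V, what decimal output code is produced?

4075

Span = 4.66 V. LSB = 4.66 V / 2^15 ≈ 142.2 µV.
V_in − V_min = 0.5796192 − (0) = 0.5796192 V.
Divide by LSB: 0.5796192 × 32768/4.66 = 4075.7429.
Truncating gives code 4075.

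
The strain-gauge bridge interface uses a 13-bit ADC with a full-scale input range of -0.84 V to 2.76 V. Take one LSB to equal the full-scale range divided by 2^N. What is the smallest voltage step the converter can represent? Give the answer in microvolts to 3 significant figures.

439 µV

Full-scale range = 2.76 V − (-0.84 V) = 3.6 V.
There are 2^13 = 8192 steps.
LSB = 3.6 V / 2^13 = 439 µV.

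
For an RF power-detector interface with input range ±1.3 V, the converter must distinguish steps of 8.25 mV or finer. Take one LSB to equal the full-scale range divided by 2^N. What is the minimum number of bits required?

Span: 1.3 V − (-1.3 V) = 2.6 V.
2.6 V / 8.25 mV = 315.2. Since 2^8 = 256 and 2^9 = 512, N = 9.

9 bits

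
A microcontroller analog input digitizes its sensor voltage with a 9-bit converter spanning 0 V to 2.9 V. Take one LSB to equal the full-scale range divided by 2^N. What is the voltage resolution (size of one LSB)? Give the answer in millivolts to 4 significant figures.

5.664 mV

Range is 2.9 V.
Number of codes = 2^9 = 512.
LSB = 2.9 V ÷ 2^9 = 2.9/512 V = 5.664 mV.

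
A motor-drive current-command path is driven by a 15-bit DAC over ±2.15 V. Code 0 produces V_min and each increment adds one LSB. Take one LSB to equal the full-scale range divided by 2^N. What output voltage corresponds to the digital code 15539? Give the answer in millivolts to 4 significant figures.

-110.9 mV

Range = 2.15 − (-2.15) = 4.3 V. LSB = 4.3 V / 2^15.
V_out = V_min + code × LSB = -2.15 V + 15539 × 4.3 V / 32768
      = -2.15 + 2.03911 = -0.110886 V.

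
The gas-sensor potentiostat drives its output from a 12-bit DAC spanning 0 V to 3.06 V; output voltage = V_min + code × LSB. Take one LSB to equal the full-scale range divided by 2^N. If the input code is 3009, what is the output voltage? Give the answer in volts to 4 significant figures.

2.248 V

Full-scale range = 3.06 V. LSB = 3.06 V / 2^12.
V_out = V_min + code × LSB = 0 V + 3009 × 3.06 V / 4096
      = 0 V + 2.24793 V = 2.24793 V.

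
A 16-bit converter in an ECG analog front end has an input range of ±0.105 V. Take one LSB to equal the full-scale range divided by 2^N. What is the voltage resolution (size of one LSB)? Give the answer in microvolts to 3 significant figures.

The full-scale span is 0.105 − (-0.105) = 0.21 V.
2^16 = 65536 levels.
LSB = 0.21 V / 2^16 = 3.20 µV.

3.20 µV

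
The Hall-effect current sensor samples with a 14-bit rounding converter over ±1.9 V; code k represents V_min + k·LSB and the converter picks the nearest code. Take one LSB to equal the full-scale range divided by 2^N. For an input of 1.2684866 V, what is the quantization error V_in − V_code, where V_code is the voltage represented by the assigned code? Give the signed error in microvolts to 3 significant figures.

Range = 1.9 − (-1.9) = 3.8 V. LSB = 3.8 V / 2^14 ≈ 231.9 µV.
(1.2684866 − (-1.9)) / LSB = 3.1684866 × 16384/3.8 = 13661.1801. Nearest integer: k = 13661.
V_code = -1.9 + (13661/16384) × 3.8 = 1.2684448242 V.
Error = V_in − V_code = 1.2684866 − (1.2684448242) = +41.8 µV.

+41.8 µV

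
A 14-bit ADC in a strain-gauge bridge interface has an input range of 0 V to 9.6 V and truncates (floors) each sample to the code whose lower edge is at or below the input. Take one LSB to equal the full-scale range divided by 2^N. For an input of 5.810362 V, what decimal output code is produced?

9916

Full-scale range = 9.6 V. LSB = 9.6 V / 2^14 ≈ 0.5859 mV.
code = ⌊(V_in − V_min)/LSB⌋ = ⌊(V_in − V_min) × 2^14 / range⌋
     = ⌊(5.810362 − (0)) × 16384 / 9.6⌋ = ⌊5.810362 × 16384/9.6⌋
     = ⌊9916.351⌋ = 9916.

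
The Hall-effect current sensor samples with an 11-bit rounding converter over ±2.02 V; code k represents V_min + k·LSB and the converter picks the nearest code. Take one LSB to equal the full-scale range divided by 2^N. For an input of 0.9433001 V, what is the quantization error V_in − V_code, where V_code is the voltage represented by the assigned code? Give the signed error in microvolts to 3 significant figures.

+370 µV

Range = 2.02 − (-2.02) = 4.04 V. LSB = 4.04 V / 2^11 ≈ 1.973 mV.
(V_in − V_min)/LSB = (0.9433001 − (-2.02)) × 2048/4.04 = 1502.1878 → nearest code k = 1502.
V_code = V_min + k × range/2^11 = -2.02 + 1502 × 4.04/2048 = 0.9429296875 V.
V_in − V_code = 0.9433001 − (0.9429296875) = +370 µV.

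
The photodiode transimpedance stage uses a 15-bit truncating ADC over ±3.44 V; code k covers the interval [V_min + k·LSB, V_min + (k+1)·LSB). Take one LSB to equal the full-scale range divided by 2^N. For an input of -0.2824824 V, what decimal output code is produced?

15038

Full-scale range = 3.44 V − (-3.44 V) = 6.88 V. LSB = 6.88 V / 2^15 ≈ 210.0 µV.
code = ⌊(V_in − V_min)/LSB⌋ = ⌊(V_in − V_min) × 2^15 / range⌋
     = ⌊(-0.2824824 − (-3.44)) × 32768 / 6.88⌋ = ⌊3.1575176 × 32768/6.88⌋
     = ⌊15038.595⌋ = 15038.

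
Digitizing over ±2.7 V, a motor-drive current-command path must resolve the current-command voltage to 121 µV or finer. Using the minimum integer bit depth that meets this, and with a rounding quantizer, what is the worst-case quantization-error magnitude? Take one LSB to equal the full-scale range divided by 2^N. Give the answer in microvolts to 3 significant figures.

41.2 µV

The full-scale span is 2.7 − (-2.7) = 5.4 V.
Levels needed ≥ 5.4/121 µV = 44630. 2^16 = 65536 suffices, so N_min = 16.
LSB = 5.4 V ÷ 2^16 = 5.4/65536 V = 82.397 µV.
|e|_max = LSB/2 = 41.2 µV.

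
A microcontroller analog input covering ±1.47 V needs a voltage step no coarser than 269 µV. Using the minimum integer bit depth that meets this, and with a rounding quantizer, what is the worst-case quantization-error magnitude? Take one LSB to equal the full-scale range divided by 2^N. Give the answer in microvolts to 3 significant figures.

89.7 µV

Full-scale range = 1.47 V − (-1.47 V) = 2.94 V.
Need 2^N ≥ 2.94 V / 269 µV = 10930 → N_min = 14.
Step size = 2.94/16384 V = 179.44 µV.
Max error for round-to-nearest is LSB/2 = 89.7 µV.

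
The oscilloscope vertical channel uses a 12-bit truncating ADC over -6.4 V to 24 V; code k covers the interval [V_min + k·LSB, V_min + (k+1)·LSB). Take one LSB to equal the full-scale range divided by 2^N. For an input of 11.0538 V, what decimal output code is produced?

Span: 24 V − (-6.4 V) = 30.4 V. LSB = 30.4 V / 2^12 ≈ 7.422 mV.
(V_in − V_min) × 2^12/range = (11.0538 − (-6.4)) × 4096/30.4 = 2351.670.
Floor → code = 2351.

2351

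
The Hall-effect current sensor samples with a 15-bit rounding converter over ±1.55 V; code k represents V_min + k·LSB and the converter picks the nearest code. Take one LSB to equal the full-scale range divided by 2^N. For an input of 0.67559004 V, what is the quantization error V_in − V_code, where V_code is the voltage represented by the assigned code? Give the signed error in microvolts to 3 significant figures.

+19.4 µV

Span: 1.55 V − (-1.55 V) = 3.1 V. LSB = 3.1 V / 2^15 ≈ 94.60 µV.
(V_in − V_min)/LSB = (0.67559004 − (-1.55)) × 32768/3.1 = 23525.2047 → nearest code k = 23525.
V_code = V_min + k × range/2^15 = -1.55 + 23525 × 3.1/32768 = 0.67557067871 V.
e = 0.67559004 − (0.67557067871) = +19.4 µV.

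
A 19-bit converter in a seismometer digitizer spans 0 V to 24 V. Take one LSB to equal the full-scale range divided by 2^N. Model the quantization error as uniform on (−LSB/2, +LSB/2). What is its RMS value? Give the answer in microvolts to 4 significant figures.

Span = 24 V.
Step size = 24/524288 V = 45.7764 µV.
For a uniform distribution on [−LSB/2, +LSB/2], V_rms = LSB/√12 = 45.7764 µV/3.4641 = 13.21 µV.

13.21 µV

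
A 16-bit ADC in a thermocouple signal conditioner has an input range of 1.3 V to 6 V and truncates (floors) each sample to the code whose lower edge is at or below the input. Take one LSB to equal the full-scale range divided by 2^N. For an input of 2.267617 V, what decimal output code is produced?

The full-scale span is 6 − (1.3) = 4.7 V. LSB = 4.7 V / 2^16 ≈ 71.72 µV.
(V_in − V_min) × 2^16/range = (2.267617 − (1.3)) × 65536/4.7 = 13492.287.
Floor → code = 13492.

13492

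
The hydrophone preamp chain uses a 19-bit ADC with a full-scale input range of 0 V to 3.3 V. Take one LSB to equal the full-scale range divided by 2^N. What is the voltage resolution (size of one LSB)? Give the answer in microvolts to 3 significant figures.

V_FS = 3.3 V.
Number of codes = 2^19 = 524288.
LSB = 3.3 V / 2^19 = 6.29 µV.

6.29 µV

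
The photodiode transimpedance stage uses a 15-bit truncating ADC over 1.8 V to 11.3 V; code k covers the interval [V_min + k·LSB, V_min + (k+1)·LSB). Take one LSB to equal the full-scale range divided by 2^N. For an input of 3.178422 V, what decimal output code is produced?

4754

Range = 11.3 − (1.8) = 9.5 V. LSB = 9.5 V / 2^15 ≈ 289.9 µV.
V_in − V_min = 3.178422 − (1.8) = 1.378422 V.
Divide by LSB: 1.378422 × 32768/9.5 = 4754.5402.
Truncating gives code 4754.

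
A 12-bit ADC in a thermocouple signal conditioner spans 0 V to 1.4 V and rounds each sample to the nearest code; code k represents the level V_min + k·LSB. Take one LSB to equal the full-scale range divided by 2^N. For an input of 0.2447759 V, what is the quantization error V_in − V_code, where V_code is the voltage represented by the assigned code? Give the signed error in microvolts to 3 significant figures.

Span = 1.4 V. LSB = 1.4 V / 2^12 ≈ 341.8 µV.
(V_in − V_min)/LSB = (0.2447759 − (0)) × 4096/1.4 = 716.1443 → nearest code k = 716.
V_code = 0 + (716/4096) × 1.4 = 0.2447265625 V.
e = 0.2447759 − (0.2447265625) = +49.3 µV.

+49.3 µV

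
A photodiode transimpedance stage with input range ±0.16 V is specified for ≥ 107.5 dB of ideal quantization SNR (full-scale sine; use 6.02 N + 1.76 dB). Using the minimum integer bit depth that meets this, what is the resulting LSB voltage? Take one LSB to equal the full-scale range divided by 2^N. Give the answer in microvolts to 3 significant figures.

1.22 µV

Range = 0.16 − (-0.16) = 0.32 V.
6.02 N + 1.76 ≥ 107.5 gives N ≥ 17.565, so the minimum integer is 18.
One LSB is 0.32 V / 262144 = 1.22 µV.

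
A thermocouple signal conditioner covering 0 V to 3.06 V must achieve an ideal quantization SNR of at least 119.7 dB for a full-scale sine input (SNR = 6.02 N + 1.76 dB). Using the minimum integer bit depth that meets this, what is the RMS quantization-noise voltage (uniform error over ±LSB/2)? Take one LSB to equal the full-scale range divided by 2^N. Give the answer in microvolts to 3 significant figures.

V_FS = 3.06 V.
Required N = ⌈(119.7 − 1.76)/6.02⌉ = ⌈19.591⌉ = 20.
Step size = 3.06/1048576 V = 2.9182 µV.
V_rms = LSB/√12 = 0.842 µV.

0.842 µV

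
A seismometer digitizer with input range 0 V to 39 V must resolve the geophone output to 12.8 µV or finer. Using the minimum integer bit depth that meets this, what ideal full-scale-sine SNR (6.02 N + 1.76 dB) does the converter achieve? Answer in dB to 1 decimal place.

134.2 dB

V_FS = 39 V.
Required number of levels: 39/12.8 µV = 3.0469e6; smallest N with 2^N ≥ that is 22.
SNR = 6.02 × 22 + 1.76 = 134.20 dB.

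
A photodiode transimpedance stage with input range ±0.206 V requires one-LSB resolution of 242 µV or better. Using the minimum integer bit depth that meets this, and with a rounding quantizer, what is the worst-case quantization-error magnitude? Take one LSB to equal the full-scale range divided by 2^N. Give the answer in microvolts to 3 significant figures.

Full-scale range = 0.206 V − (-0.206 V) = 0.412 V.
Levels needed ≥ 0.412/242 µV = 1702. 2^11 = 2048 suffices, so N_min = 11.
LSB = 0.412 V / 2^11 = 201.17 µV.
Max error for round-to-nearest is LSB/2 = 101 µV.

101 µV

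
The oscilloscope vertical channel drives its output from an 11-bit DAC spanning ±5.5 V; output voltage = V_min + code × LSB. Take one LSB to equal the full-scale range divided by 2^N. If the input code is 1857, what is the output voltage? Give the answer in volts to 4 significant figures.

4.474 V

The full-scale span is 5.5 − (-5.5) = 11 V. LSB = 11 V / 2^11.
V_out = V_min + code × LSB = -5.5 V + 1857 × 11 V / 2048
      = -5.5 V + 9.97412 V = 4.47412 V.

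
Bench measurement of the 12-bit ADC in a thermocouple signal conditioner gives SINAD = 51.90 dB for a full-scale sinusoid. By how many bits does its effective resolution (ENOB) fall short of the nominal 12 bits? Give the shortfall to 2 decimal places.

3.67 bits

Effective bits = (51.90 − 1.76)/6.02 = 8.3289.
Lost resolution: 12 − 8.3289 = 3.6711 bits.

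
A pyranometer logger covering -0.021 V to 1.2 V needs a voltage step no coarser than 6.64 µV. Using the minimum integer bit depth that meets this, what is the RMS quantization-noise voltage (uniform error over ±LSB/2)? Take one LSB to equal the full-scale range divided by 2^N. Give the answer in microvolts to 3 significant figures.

1.34 µV

Full-scale range = 1.2 V − (-0.021 V) = 1.221 V.
Required number of levels: 1.221/6.64 µV = 183890; smallest N with 2^N ≥ that is 18.
Step size = 1.221/262144 V = 4.6577 µV.
RMS noise = LSB/√12 = 1.34 µV.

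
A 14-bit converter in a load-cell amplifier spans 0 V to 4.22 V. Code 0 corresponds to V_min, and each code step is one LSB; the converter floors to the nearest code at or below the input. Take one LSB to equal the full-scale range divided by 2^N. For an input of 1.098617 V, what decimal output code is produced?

4265

Range is 4.22 V. LSB = 4.22 V / 2^14 ≈ 257.6 µV.
V_in − V_min = 1.098617 − (0) = 1.098617 V.
Divide by LSB: 1.098617 × 16384/4.22 = 4265.3415.
Truncating gives code 4265.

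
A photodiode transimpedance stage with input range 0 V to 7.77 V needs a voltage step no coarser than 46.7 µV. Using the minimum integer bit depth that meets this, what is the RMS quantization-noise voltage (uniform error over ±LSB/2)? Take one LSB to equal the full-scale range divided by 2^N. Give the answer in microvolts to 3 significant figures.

8.56 µV

Full-scale range = 7.77 V.
Levels needed ≥ 7.77/46.7 µV = 166400. 2^18 = 262144 suffices, so N_min = 18.
Step size = 7.77/262144 V = 29.640 µV.
σ_q = LSB/√12 = 29.640 µV/3.4641 = 8.56 µV.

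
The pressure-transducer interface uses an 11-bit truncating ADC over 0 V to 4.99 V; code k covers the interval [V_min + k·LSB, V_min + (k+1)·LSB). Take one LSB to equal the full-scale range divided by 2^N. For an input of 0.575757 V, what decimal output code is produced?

Span = 4.99 V. LSB = 4.99 V / 2^11 ≈ 2.437 mV.
(V_in − V_min) × 2^11/range = (0.575757 − (0)) × 2048/4.99 = 236.303.
Floor → code = 236.

236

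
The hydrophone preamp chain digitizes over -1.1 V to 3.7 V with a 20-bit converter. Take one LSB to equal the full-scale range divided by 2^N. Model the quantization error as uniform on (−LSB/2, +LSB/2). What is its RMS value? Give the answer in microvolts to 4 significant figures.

1.321 µV

Span: 3.7 V − (-1.1 V) = 4.8 V.
LSB = 4.8 V / 2^20 = 4.57764 µV.
For a uniform distribution on [−LSB/2, +LSB/2], V_rms = LSB/√12 = 4.57764 µV/3.4641 = 1.321 µV.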